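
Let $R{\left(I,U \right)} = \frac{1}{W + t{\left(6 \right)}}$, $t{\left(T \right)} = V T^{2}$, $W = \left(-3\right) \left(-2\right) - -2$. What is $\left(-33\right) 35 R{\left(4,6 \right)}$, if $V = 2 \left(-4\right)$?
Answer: $\frac{33}{8} \approx 4.125$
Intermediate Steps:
$V = -8$
$W = 8$ ($W = 6 + 2 = 8$)
$t{\left(T \right)} = - 8 T^{2}$
$R{\left(I,U \right)} = - \frac{1}{280}$ ($R{\left(I,U \right)} = \frac{1}{8 - 8 \cdot 6^{2}} = \frac{1}{8 - 288} = \frac{1}{-280} = - \frac{1}{280}$)
$\left(-33\right) 35 R{\left(4,6 \right)} = \left(-33\right) 35 \left(- \frac{1}{280}\right) = \left(-1155\right) \left(- \frac{1}{280}\right) = \frac{33}{8}$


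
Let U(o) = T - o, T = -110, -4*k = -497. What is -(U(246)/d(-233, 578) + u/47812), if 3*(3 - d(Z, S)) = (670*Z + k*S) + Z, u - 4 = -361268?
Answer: 5098449348/673635221 ≈ 7.5686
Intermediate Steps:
k = 497/4 (k = -1/4*(-497) = 497/4 ≈ 124.25)
u = -361264 (u = 4 - 361268 = -361264)
U(o) = -110 - o
d(Z, S) = 3 - 671*Z/3 - 497*S/12 (d(Z, S) = 3 - ((670*Z + 497*S/4) + Z)/3 = 3 - (671*Z + 497*S/4)/3 = 3 + (-671*Z/3 - 497*S/12) = 3 - 671*Z/3 - 497*S/12)
-(U(246)/d(-233, 578) + u/47812) = -((-110 - 1*246)/(3 - 671/3*(-233) - 497/12*578) - 361264/47812) = -((-110 - 246)/(3 + 156343/3 - 143633/6) - 361264*1/47812) = -(-356/56357/2 - 90316/11953) = -(-356*2/56357 - 90316/11953) = -(-712/56357 - 90316/11953) = -1*(-5098449348/673635221) = 5098449348/673635221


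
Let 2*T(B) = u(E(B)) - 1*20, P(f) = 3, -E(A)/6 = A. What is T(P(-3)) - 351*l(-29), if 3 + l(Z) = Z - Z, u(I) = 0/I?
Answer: 1043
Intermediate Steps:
E(A) = -6*A
u(I) = 0
l(Z) = -3 (l(Z) = -3 + (Z - Z) = -3 + 0 = -3)
T(B) = -10 (T(B) = (0 - 1*20)/2 = (0 - 20)/2 = (½)*(-20) = -10)
T(P(-3)) - 351*l(-29) = -10 - 351*(-3) = -10 + 1053 = 1043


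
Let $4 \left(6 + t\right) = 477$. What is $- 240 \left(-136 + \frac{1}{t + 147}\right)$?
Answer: $\frac{11325760}{347} \approx 32639.0$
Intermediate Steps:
$t = \frac{453}{4}$ ($t = -6 + \frac{1}{4} \cdot 477 = -6 + \frac{477}{4} = \frac{453}{4} \approx 113.25$)
$- 240 \left(-136 + \frac{1}{t + 147}\right) = - 240 \left(-136 + \frac{1}{\frac{453}{4} + 147}\right) = - 240 \left(-136 + \frac{1}{\frac{1041}{4}}\right) = - 240 \left(-136 + \frac{4}{1041}\right) = \left(-240\right) \left(- \frac{141572}{1041}\right) = \frac{11325760}{347}$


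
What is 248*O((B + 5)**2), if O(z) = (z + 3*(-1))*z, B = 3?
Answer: 968192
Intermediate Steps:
O(z) = z*(-3 + z) (O(z) = (z - 3)*z = (-3 + z)*z = z*(-3 + z))
248*O((B + 5)**2) = 248*((3 + 5)**2*(-3 + (3 + 5)**2)) = 248*(8**2*(-3 + 8**2)) = 248*(64*(-3 + 64)) = 248*(64*61) = 248*3904 = 968192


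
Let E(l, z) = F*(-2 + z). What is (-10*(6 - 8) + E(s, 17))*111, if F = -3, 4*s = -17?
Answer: -2775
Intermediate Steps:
s = -17/4 (s = (¼)*(-17) = -17/4 ≈ -4.2500)
E(l, z) = 6 - 3*z (E(l, z) = -3*(-2 + z) = 6 - 3*z)
(-10*(6 - 8) + E(s, 17))*111 = (-10*(6 - 8) + (6 - 3*17))*111 = (-10*(-2) + (6 - 51))*111 = (20 - 45)*111 = -25*111 = -2775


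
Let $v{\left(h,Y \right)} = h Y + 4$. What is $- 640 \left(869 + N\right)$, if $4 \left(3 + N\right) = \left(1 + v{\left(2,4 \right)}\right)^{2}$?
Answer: $-581280$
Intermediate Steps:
$v{\left(h,Y \right)} = 4 + Y h$ ($v{\left(h,Y \right)} = Y h + 4 = 4 + Y h$)
$N = \frac{157}{4}$ ($N = -3 + \frac{\left(1 + \left(4 + 4 \cdot 2\right)\right)^{2}}{4} = -3 + \frac{\left(1 + \left(4 + 8\right)\right)^{2}}{4} = -3 + \frac{\left(1 + 12\right)^{2}}{4} = -3 + \frac{13^{2}}{4} = -3 + \frac{1}{4} \cdot 169 = -3 + \frac{169}{4} = \frac{157}{4} \approx 39.25$)
$- 640 \left(869 + N\right) = - 640 \left(869 + \frac{157}{4}\right) = \left(-640\right) \frac{3633}{4} = -581280$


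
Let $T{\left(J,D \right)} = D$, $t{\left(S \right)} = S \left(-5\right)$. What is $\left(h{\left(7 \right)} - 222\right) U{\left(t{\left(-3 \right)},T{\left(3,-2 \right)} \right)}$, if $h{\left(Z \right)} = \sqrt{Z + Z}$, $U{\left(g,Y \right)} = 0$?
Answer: $0$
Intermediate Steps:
$t{\left(S \right)} = - 5 S$
$h{\left(Z \right)} = \sqrt{2} \sqrt{Z}$ ($h{\left(Z \right)} = \sqrt{2 Z} = \sqrt{2} \sqrt{Z}$)
$\left(h{\left(7 \right)} - 222\right) U{\left(t{\left(-3 \right)},T{\left(3,-2 \right)} \right)} = \left(\sqrt{2} \sqrt{7} - 222\right) 0 = \left(\sqrt{14} - 222\right) 0 = \left(-222 + \sqrt{14}\right) 0 = 0$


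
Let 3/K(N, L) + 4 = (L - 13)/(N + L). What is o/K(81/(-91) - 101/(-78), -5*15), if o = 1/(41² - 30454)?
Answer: 8836/270437427 ≈ 3.2673e-5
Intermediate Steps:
K(N, L) = 3/(-4 + (-13 + L)/(L + N)) (K(N, L) = 3/(-4 + (L - 13)/(N + L)) = 3/(-4 + (-13 + L)/(L + N)))
o = -1/28773 (o = 1/(1681 - 30454) = 1/(-28773) = -1/28773 ≈ -3.4755e-5)
o/K(81/(-91) - 101/(-78), -5*15) = -(13 + 3*(-5*15) + 4*(81/(-91) - 101/(-78)))/(3*(-(-5)*15 - (81/(-91) - 101/(-78))))/28773 = -(13 + 3*(-75) + 4*(81*(-1/91) - 101*(-1/78)))/(3*(-1*(-75) - (81*(-1/91) - 101*(-1/78))))/28773 = -(13 - 225 + 4*(-81/91 + 101/78))/(3*(75 - (-81/91 + 101/78)))/28773 = -(13 - 225 + 4*(17/42))/(3*(75 - 1*17/42))/28773 = -(13 - 225 + 34/21)/(3*(75 - 17/42))/28773 = -1/(28773*(3*(3133/42)/(-4418/21))) = -1/(28773*(3*(-21/4418)*(3133/42))) = -1/(28773*(-9399/8836)) = -1/28773*(-8836/9399) = 8836/270437427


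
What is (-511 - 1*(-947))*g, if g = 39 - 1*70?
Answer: -13516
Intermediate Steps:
g = -31 (g = 39 - 70 = -31)
(-511 - 1*(-947))*g = (-511 - 1*(-947))*(-31) = (-511 + 947)*(-31) = 436*(-31) = -13516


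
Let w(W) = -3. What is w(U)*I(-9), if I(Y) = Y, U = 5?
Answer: 27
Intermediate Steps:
w(U)*I(-9) = -3*(-9) = 27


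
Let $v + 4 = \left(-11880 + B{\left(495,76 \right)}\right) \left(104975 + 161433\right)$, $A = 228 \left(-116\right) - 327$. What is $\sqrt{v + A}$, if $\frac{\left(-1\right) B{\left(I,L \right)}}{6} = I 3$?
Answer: $i \sqrt{5538649099} \approx 74422.0 i$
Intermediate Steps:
$A = -26775$ ($A = -26448 - 327 = -26775$)
$B{\left(I,L \right)} = - 18 I$ ($B{\left(I,L \right)} = - 6 I 3 = - 6 \cdot 3 I = - 18 I$)
$v = -5538622324$ ($v = -4 + \left(-11880 - 8910\right) \left(104975 + 161433\right) = -4 + \left(-11880 - 8910\right) 266408 = -4 - 5538622320 = -5538622324$)
$\sqrt{v + A} = \sqrt{-5538622324 - 26775} = \sqrt{-5538649099} = i \sqrt{5538649099}$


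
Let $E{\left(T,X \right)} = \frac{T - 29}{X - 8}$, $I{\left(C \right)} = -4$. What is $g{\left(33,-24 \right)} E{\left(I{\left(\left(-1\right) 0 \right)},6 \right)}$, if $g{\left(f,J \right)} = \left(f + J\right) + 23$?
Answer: $528$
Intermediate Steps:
$g{\left(f,J \right)} = 23 + J + f$ ($g{\left(f,J \right)} = \left(J + f\right) + 23 = 23 + J + f$)
$E{\left(T,X \right)} = \frac{-29 + T}{-8 + X}$
$g{\left(33,-24 \right)} E{\left(I{\left(\left(-1\right) 0 \right)},6 \right)} = \left(23 - 24 + 33\right) \frac{-29 - 4}{-8 + 6} = 32 \frac{1}{-2} \left(-33\right) = 32 \left(\left(- \frac{1}{2}\right) \left(-33\right)\right) = 32 \cdot \frac{33}{2} = 528$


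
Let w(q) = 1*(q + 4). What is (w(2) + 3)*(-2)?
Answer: -18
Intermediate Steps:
w(q) = 4 + q (w(q) = 1*(4 + q) = 4 + q)
(w(2) + 3)*(-2) = ((4 + 2) + 3)*(-2) = (6 + 3)*(-2) = 9*(-2) = -18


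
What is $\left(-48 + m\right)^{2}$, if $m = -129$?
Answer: $31329$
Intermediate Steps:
$\left(-48 + m\right)^{2} = \left(-48 - 129\right)^{2} = \left(-177\right)^{2} = 31329$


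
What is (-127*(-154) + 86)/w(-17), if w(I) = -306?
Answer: -3274/51 ≈ -64.196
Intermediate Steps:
(-127*(-154) + 86)/w(-17) = (-127*(-154) + 86)/(-306) = (19558 + 86)*(-1/306) = 19644*(-1/306) = -3274/51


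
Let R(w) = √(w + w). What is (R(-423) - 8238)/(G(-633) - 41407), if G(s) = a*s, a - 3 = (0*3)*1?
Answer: 4119/21653 - 3*I*√94/43306 ≈ 0.19023 - 0.00067164*I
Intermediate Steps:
a = 3 (a = 3 + (0*3)*1 = 3 + 0*1 = 3 + 0 = 3)
R(w) = √2*√w (R(w) = √(2*w) = √2*√w)
G(s) = 3*s
(R(-423) - 8238)/(G(-633) - 41407) = (√2*√(-423) - 8238)/(3*(-633) - 41407) = (√2*(3*I*√47) - 8238)/(-1899 - 41407) = (3*I*√94 - 8238)/(-43306) = (-8238 + 3*I*√94)*(-1/43306) = 4119/21653 - 3*I*√94/43306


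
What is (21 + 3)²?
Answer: 576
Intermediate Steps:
(21 + 3)² = 24² = 576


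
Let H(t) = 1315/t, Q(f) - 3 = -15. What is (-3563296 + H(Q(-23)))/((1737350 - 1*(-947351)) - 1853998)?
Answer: -42760867/9968436 ≈ -4.2896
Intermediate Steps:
Q(f) = -12 (Q(f) = 3 - 15 = -12)
(-3563296 + H(Q(-23)))/((1737350 - 1*(-947351)) - 1853998) = (-3563296 + 1315/(-12))/((1737350 - 1*(-947351)) - 1853998) = (-3563296 + 1315*(-1/12))/((1737350 + 947351) - 1853998) = (-3563296 - 1315/12)/(2684701 - 1853998) = -42760867/12/830703 = -42760867/12*1/830703 = -42760867/9968436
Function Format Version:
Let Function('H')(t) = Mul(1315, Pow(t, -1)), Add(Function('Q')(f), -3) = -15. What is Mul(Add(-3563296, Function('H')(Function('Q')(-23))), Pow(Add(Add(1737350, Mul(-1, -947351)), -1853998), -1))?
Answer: Rational(-42760867, 9968436) ≈ -4.2896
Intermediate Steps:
Function('Q')(f) = -12 (Function('Q')(f) = Add(3, -15) = -12)
Mul(Add(-3563296, Function('H')(Function('Q')(-23))), Pow(Add(Add(1737350, Mul(-1, -947351)), -1853998), -1)) = Mul(Add(-3563296, Mul(1315, Pow(-12, -1))), Pow(Add(Add(1737350, Mul(-1, -947351)), -1853998), -1)) = Mul(Add(-3563296, Mul(1315, Rational(-1, 12))), Pow(Add(Add(1737350, 947351), -1853998), -1)) = Mul(Add(-3563296, Rational(-1315, 12)), Pow(Add(2684701, -1853998), -1)) = Mul(Rational(-42760867, 12), Pow(830703, -1)) = Mul(Rational(-42760867, 12), Rational(1, 830703)) = Rational(-42760867, 9968436)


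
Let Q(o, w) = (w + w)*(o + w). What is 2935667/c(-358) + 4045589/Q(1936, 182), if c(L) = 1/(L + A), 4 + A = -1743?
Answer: -4764158812145731/770952 ≈ -6.1796e+9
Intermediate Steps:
A = -1747 (A = -4 - 1743 = -1747)
Q(o, w) = 2*w*(o + w) (Q(o, w) = (2*w)*(o + w) = 2*w*(o + w))
c(L) = 1/(-1747 + L) (c(L) = 1/(L - 1747) = 1/(-1747 + L))
2935667/c(-358) + 4045589/Q(1936, 182) = 2935667/(1/(-1747 - 358)) + 4045589/((2*182*(1936 + 182))) = 2935667/(1/(-2105)) + 4045589/((2*182*2118)) = 2935667/(-1/2105) + 4045589/770952 = 2935667*(-2105) + 4045589*(1/770952) = -6179579035 + 4045589/770952 = -4764158812145731/770952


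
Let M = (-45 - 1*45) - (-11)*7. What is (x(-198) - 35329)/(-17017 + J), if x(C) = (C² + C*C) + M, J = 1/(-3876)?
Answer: -166923816/65957893 ≈ -2.5308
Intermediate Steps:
J = -1/3876 ≈ -0.00025800
M = -13 (M = (-45 - 45) - 1*(-77) = -90 + 77 = -13)
x(C) = -13 + 2*C² (x(C) = (C² + C*C) - 13 = (C² + C²) - 13 = 2*C² - 13 = -13 + 2*C²)
(x(-198) - 35329)/(-17017 + J) = ((-13 + 2*(-198)²) - 35329)/(-17017 - 1/3876) = ((-13 + 2*39204) - 35329)/(-65957893/3876) = ((-13 + 78408) - 35329)*(-3876/65957893) = (78395 - 35329)*(-3876/65957893) = 43066*(-3876/65957893) = -166923816/65957893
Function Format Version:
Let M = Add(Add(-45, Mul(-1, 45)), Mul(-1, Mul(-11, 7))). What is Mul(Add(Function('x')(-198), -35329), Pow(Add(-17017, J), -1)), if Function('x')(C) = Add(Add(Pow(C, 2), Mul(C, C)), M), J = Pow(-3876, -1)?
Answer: Rational(-166923816, 65957893) ≈ -2.5308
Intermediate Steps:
J = Rational(-1, 3876) ≈ -0.00025800
M = -13 (M = Add(Add(-45, -45), Mul(-1, -77)) = Add(-90, 77) = -13)
Function('x')(C) = Add(-13, Mul(2, Pow(C, 2))) (Function('x')(C) = Add(Add(Pow(C, 2), Mul(C, C)), -13) = Add(Add(Pow(C, 2), Pow(C, 2)), -13) = Add(Mul(2, Pow(C, 2)), -13) = Add(-13, Mul(2, Pow(C, 2))))
Mul(Add(Function('x')(-198), -35329), Pow(Add(-17017, J), -1)) = Mul(Add(Add(-13, Mul(2, Pow(-198, 2))), -35329), Pow(Add(-17017, Rational(-1, 3876)), -1)) = Mul(Add(Add(-13, Mul(2, 39204)), -35329), Pow(Rational(-65957893, 3876), -1)) = Mul(Add(Add(-13, 78408), -35329), Rational(-3876, 65957893)) = Mul(Add(78395, -35329), Rational(-3876, 65957893)) = Mul(43066, Rational(-3876, 65957893)) = Rational(-166923816, 65957893)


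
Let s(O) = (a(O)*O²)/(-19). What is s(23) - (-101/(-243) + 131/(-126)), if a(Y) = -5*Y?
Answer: 207001007/64638 ≈ 3202.5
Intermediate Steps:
s(O) = 5*O³/19 (s(O) = ((-5*O)*O²)/(-19) = -5*O³*(-1/19) = 5*O³/19)
s(23) - (-101/(-243) + 131/(-126)) = (5/19)*23³ - (-101/(-243) + 131/(-126)) = (5/19)*12167 - (-101*(-1/243) + 131*(-1/126)) = 60835/19 - (101/243 - 131/126) = 60835/19 - 1*(-2123/3402) = 60835/19 + 2123/3402 = 207001007/64638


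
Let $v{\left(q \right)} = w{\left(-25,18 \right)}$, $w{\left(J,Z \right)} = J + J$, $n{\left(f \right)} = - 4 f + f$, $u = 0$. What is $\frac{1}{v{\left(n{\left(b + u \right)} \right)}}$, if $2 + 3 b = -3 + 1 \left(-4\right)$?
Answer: $- \frac{1}{50} \approx -0.02$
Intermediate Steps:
$b = -3$ ($b = - \frac{2}{3} + \frac{-3 + 1 \left(-4\right)}{3} = - \frac{2}{3} + \frac{-3 - 4}{3} = - \frac{2}{3} + \frac{1}{3} \left(-7\right) = - \frac{2}{3} - \frac{7}{3} = -3$)
$n{\left(f \right)} = - 3 f$
$w{\left(J,Z \right)} = 2 J$
$v{\left(q \right)} = -50$ ($v{\left(q \right)} = 2 \left(-25\right) = -50$)
$\frac{1}{v{\left(n{\left(b + u \right)} \right)}} = \frac{1}{-50} = - \frac{1}{50}$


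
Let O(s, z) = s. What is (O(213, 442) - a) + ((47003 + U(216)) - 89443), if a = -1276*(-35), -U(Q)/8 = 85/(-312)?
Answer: -3388508/39 ≈ -86885.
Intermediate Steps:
U(Q) = 85/39 (U(Q) = -680/(-312) = -680*(-1)/312 = -8*(-85/312) = 85/39)
a = 44660
(O(213, 442) - a) + ((47003 + U(216)) - 89443) = (213 - 1*44660) + ((47003 + 85/39) - 89443) = (213 - 44660) + (1833202/39 - 89443) = -44447 - 1655075/39 = -3388508/39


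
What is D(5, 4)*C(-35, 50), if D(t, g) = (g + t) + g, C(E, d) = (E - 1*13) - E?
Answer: -169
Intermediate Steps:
C(E, d) = -13 (C(E, d) = (E - 13) - E = (-13 + E) - E = -13)
D(t, g) = t + 2*g
D(5, 4)*C(-35, 50) = (5 + 2*4)*(-13) = (5 + 8)*(-13) = 13*(-13) = -169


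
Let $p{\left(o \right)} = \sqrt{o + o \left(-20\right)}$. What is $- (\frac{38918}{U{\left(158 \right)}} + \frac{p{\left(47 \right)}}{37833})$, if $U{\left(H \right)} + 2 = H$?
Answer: $- \frac{19459}{78} - \frac{i \sqrt{893}}{37833} \approx -249.47 - 0.00078987 i$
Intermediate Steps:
$p{\left(o \right)} = \sqrt{19} \sqrt{- o}$ ($p{\left(o \right)} = \sqrt{o - 20 o} = \sqrt{- 19 o} = \sqrt{19} \sqrt{- o}$)
$U{\left(H \right)} = -2 + H$
$- (\frac{38918}{U{\left(158 \right)}} + \frac{p{\left(47 \right)}}{37833}) = - (\frac{38918}{-2 + 158} + \frac{\sqrt{19} \sqrt{\left(-1\right) 47}}{37833}) = - (\frac{38918}{156} + \sqrt{19} \sqrt{-47} \cdot \frac{1}{37833}) = - (38918 \cdot \frac{1}{156} + \sqrt{19} i \sqrt{47} \cdot \frac{1}{37833}) = - (\frac{19459}{78} + i \sqrt{893} \cdot \frac{1}{37833}) = - (\frac{19459}{78} + \frac{i \sqrt{893}}{37833}) = - \frac{19459}{78} - \frac{i \sqrt{893}}{37833}$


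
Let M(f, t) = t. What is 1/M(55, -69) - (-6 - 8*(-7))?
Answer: -3451/69 ≈ -50.014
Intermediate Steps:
1/M(55, -69) - (-6 - 8*(-7)) = 1/(-69) - (-6 - 8*(-7)) = -1/69 - (-6 + 56) = -1/69 - 1*50 = -1/69 - 50 = -3451/69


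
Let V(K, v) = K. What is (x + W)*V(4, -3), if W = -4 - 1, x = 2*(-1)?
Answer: -28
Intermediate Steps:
x = -2
W = -5
(x + W)*V(4, -3) = (-2 - 5)*4 = -7*4 = -28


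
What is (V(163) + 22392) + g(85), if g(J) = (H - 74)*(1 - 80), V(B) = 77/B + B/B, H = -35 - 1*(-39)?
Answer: 4551526/163 ≈ 27923.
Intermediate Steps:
H = 4 (H = -35 + 39 = 4)
V(B) = 1 + 77/B (V(B) = 77/B + 1 = 1 + 77/B)
g(J) = 5530 (g(J) = (4 - 74)*(1 - 80) = -70*(-79) = 5530)
(V(163) + 22392) + g(85) = ((77 + 163)/163 + 22392) + 5530 = ((1/163)*240 + 22392) + 5530 = (240/163 + 22392) + 5530 = 3650136/163 + 5530 = 4551526/163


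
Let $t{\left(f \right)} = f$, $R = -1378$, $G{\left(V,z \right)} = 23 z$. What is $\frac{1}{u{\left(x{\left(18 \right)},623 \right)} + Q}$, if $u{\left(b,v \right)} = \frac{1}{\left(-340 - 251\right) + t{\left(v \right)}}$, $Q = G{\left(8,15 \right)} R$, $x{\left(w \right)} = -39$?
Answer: $- \frac{32}{15213119} \approx -2.1034 \cdot 10^{-6}$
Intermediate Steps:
$Q = -475410$ ($Q = 23 \cdot 15 \left(-1378\right) = 345 \left(-1378\right) = -475410$)
$u{\left(b,v \right)} = \frac{1}{-591 + v}$ ($u{\left(b,v \right)} = \frac{1}{\left(-340 - 251\right) + v} = \frac{1}{-591 + v}$)
$\frac{1}{u{\left(x{\left(18 \right)},623 \right)} + Q} = \frac{1}{\frac{1}{-591 + 623} - 475410} = \frac{1}{\frac{1}{32} - 475410} = \frac{1}{- \frac{15213119}{32}} = - \frac{32}{15213119}$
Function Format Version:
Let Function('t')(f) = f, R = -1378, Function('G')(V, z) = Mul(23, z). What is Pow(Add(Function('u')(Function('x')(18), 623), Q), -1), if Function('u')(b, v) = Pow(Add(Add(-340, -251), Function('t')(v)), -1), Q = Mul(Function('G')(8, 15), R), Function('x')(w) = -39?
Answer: Rational(-32, 15213119) ≈ -2.1034e-6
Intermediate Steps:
Q = -475410 (Q = Mul(Mul(23, 15), -1378) = Mul(345, -1378) = -475410)
Function('u')(b, v) = Pow(Add(-591, v), -1) (Function('u')(b, v) = Pow(Add(Add(-340, -251), v), -1) = Pow(Add(-591, v), -1))
Pow(Add(Function('u')(Function('x')(18), 623), Q), -1) = Pow(Add(Pow(Add(-591, 623), -1), -475410), -1) = Pow(Add(Pow(32, -1), -475410), -1) = Pow(Add(Rational(1, 32), -475410), -1) = Pow(Rational(-15213119, 32), -1) = Rational(-32, 15213119)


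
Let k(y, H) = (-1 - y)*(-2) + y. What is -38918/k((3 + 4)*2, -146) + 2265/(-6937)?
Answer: -12276083/13874 ≈ -884.83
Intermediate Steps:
k(y, H) = 2 + 3*y (k(y, H) = (2 + 2*y) + y = 2 + 3*y)
-38918/k((3 + 4)*2, -146) + 2265/(-6937) = -38918/(2 + 3*((3 + 4)*2)) + 2265/(-6937) = -38918/(2 + 3*(7*2)) + 2265*(-1/6937) = -38918/(2 + 3*14) - 2265/6937 = -38918/(2 + 42) - 2265/6937 = -38918/44 - 2265/6937 = -38918*1/44 - 2265/6937 = -1769/2 - 2265/6937 = -12276083/13874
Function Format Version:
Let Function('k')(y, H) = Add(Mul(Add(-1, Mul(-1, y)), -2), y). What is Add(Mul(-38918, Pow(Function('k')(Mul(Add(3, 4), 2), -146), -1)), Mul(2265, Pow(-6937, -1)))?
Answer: Rational(-12276083, 13874) ≈ -884.83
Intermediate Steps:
Function('k')(y, H) = Add(2, Mul(3, y)) (Function('k')(y, H) = Add(Add(2, Mul(2, y)), y) = Add(2, Mul(3, y)))
Add(Mul(-38918, Pow(Function('k')(Mul(Add(3, 4), 2), -146), -1)), Mul(2265, Pow(-6937, -1))) = Add(Mul(-38918, Pow(Add(2, Mul(3, Mul(Add(3, 4), 2))), -1)), Mul(2265, Pow(-6937, -1))) = Add(Mul(-38918, Pow(Add(2, Mul(3, Mul(7, 2))), -1)), Mul(2265, Rational(-1, 6937))) = Add(Mul(-38918, Pow(Add(2, Mul(3, 14)), -1)), Rational(-2265, 6937)) = Add(Mul(-38918, Pow(Add(2, 42), -1)), Rational(-2265, 6937)) = Add(Mul(-38918, Pow(44, -1)), Rational(-2265, 6937)) = Add(Mul(-38918, Rational(1, 44)), Rational(-2265, 6937)) = Add(Rational(-1769, 2), Rational(-2265, 6937)) = Rational(-12276083, 13874)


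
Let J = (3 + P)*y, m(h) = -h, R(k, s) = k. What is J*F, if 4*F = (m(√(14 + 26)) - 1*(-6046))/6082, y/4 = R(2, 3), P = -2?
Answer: 6046/3041 - 2*√10/3041 ≈ 1.9861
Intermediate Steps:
y = 8 (y = 4*2 = 8)
J = 8 (J = (3 - 2)*8 = 1*8 = 8)
F = 3023/12164 - √10/12164 (F = ((-√(14 + 26) - 1*(-6046))/6082)/4 = ((-√40 + 6046)*(1/6082))/4 = ((-2*√10 + 6046)*(1/6082))/4 = ((6046 - 2*√10)*(1/6082))/4 = (3023/3041 - √10/3041)/4 = 3023/12164 - √10/12164 ≈ 0.24826)
J*F = 8*(3023/12164 - √10/12164) = 6046/3041 - 2*√10/3041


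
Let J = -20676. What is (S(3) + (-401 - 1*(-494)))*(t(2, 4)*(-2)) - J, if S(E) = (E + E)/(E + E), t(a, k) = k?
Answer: 19924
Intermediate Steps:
S(E) = 1 (S(E) = (2*E)/((2*E)) = (2*E)*(1/(2*E)) = 1)
(S(3) + (-401 - 1*(-494)))*(t(2, 4)*(-2)) - J = (1 + (-401 - 1*(-494)))*(4*(-2)) - 1*(-20676) = (1 + (-401 + 494))*(-8) + 20676 = (1 + 93)*(-8) + 20676 = 94*(-8) + 20676 = -752 + 20676 = 19924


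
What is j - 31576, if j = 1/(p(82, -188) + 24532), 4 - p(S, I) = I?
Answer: -780685023/24724 ≈ -31576.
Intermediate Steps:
p(S, I) = 4 - I
j = 1/24724 (j = 1/((4 - 1*(-188)) + 24532) = 1/((4 + 188) + 24532) = 1/(192 + 24532) = 1/24724 ≈ 4.0447e-5)
j - 31576 = 1/24724 - 31576 = -780685023/24724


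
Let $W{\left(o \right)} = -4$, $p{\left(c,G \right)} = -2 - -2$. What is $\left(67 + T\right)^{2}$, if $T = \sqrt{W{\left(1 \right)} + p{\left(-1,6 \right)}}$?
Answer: $4485 + 268 i \approx 4485.0 + 268.0 i$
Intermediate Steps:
$p{\left(c,G \right)} = 0$ ($p{\left(c,G \right)} = -2 + 2 = 0$)
$T = 2 i$ ($T = \sqrt{-4 + 0} = \sqrt{-4} = 2 i \approx 2.0 i$)
$\left(67 + T\right)^{2} = \left(67 + 2 i\right)^{2}$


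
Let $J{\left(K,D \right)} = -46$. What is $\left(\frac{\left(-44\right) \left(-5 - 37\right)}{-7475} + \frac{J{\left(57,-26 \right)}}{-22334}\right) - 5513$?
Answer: $- \frac{35400685032}{6421025} \approx -5513.2$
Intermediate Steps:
$\left(\frac{\left(-44\right) \left(-5 - 37\right)}{-7475} + \frac{J{\left(57,-26 \right)}}{-22334}\right) - 5513 = \left(\frac{\left(-44\right) \left(-5 - 37\right)}{-7475} - \frac{46}{-22334}\right) - 5513 = \left(\left(-44\right) \left(-42\right) \left(- \frac{1}{7475}\right) - - \frac{23}{11167}\right) - 5513 = \left(1848 \left(- \frac{1}{7475}\right) + \frac{23}{11167}\right) - 5513 = \left(- \frac{1848}{7475} + \frac{23}{11167}\right) - 5513 = - \frac{1574207}{6421025} - 5513 = - \frac{35400685032}{6421025}$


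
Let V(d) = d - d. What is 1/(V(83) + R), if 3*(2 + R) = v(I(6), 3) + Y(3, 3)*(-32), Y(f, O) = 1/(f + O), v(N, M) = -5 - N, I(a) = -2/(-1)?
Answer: -9/55 ≈ -0.16364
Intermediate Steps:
I(a) = 2 (I(a) = -2*(-1) = 2)
V(d) = 0
Y(f, O) = 1/(O + f)
R = -55/9 (R = -2 + ((-5 - 1*2) - 32/(3 + 3))/3 = -2 + ((-5 - 2) - 32/6)/3 = -2 + (-7 + (⅙)*(-32))/3 = -2 + (-7 - 16/3)/3 = -2 + (⅓)*(-37/3) = -2 - 37/9 = -55/9 ≈ -6.1111)
1/(V(83) + R) = 1/(0 - 55/9) = 1/(-55/9) = -9/55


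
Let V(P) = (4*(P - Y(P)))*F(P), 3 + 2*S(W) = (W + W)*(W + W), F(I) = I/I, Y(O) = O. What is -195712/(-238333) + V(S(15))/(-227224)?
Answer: 195712/238333 ≈ 0.82117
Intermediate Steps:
F(I) = 1
S(W) = -3/2 + 2*W² (S(W) = -3/2 + ((W + W)*(W + W))/2 = -3/2 + ((2*W)*(2*W))/2 = -3/2 + (4*W²)/2 = -3/2 + 2*W²)
V(P) = 0 (V(P) = (4*(P - P))*1 = (4*0)*1 = 0*1 = 0)
-195712/(-238333) + V(S(15))/(-227224) = -195712/(-238333) + 0/(-227224) = -195712*(-1/238333) + 0*(-1/227224) = 195712/238333 + 0 = 195712/238333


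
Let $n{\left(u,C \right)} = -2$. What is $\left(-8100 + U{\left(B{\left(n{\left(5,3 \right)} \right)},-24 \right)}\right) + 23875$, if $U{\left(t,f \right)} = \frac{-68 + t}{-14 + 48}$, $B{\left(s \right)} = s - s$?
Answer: $15773$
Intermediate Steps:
$B{\left(s \right)} = 0$
$U{\left(t,f \right)} = -2 + \frac{t}{34}$ ($U{\left(t,f \right)} = \frac{-68 + t}{34} = \left(-68 + t\right) \frac{1}{34} = -2 + \frac{t}{34}$)
$\left(-8100 + U{\left(B{\left(n{\left(5,3 \right)} \right)},-24 \right)}\right) + 23875 = \left(-8100 + \left(-2 + \frac{1}{34} \cdot 0\right)\right) + 23875 = \left(-8100 + \left(-2 + 0\right)\right) + 23875 = \left(-8100 - 2\right) + 23875 = -8102 + 23875 = 15773$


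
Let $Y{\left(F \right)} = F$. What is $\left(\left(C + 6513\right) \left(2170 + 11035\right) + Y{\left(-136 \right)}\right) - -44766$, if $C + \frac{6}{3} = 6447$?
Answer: $171155020$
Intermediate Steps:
$C = 6445$ ($C = -2 + 6447 = 6445$)
$\left(\left(C + 6513\right) \left(2170 + 11035\right) + Y{\left(-136 \right)}\right) - -44766 = \left(\left(6445 + 6513\right) \left(2170 + 11035\right) - 136\right) - -44766 = \left(12958 \cdot 13205 - 136\right) + 44766 = \left(171110390 - 136\right) + 44766 = 171110254 + 44766 = 171155020$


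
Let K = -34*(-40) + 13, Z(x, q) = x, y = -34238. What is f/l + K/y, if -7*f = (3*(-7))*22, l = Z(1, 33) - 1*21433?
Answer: -138973/3218372 ≈ -0.043181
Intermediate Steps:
l = -21432 (l = 1 - 1*21433 = 1 - 21433 = -21432)
K = 1373 (K = 1360 + 13 = 1373)
f = 66 (f = -3*(-7)*22/7 = -(-3)*22 = -⅐*(-462) = 66)
f/l + K/y = 66/(-21432) + 1373/(-34238) = 66*(-1/21432) + 1373*(-1/34238) = -11/3572 - 1373/34238 = -138973/3218372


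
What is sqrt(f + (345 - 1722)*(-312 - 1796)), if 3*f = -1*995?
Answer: 7*sqrt(533091)/3 ≈ 1703.6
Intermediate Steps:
f = -995/3 (f = (-1*995)/3 = (1/3)*(-995) = -995/3 ≈ -331.67)
sqrt(f + (345 - 1722)*(-312 - 1796)) = sqrt(-995/3 + (345 - 1722)*(-312 - 1796)) = sqrt(-995/3 - 1377*(-2108)) = sqrt(-995/3 + 2902716) = sqrt(8707153/3) = 7*sqrt(533091)/3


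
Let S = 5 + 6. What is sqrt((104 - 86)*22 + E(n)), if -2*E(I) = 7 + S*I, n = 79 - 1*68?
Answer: 2*sqrt(83) ≈ 18.221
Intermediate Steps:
S = 11
n = 11 (n = 79 - 68 = 11)
E(I) = -7/2 - 11*I/2 (E(I) = -(7 + 11*I)/2 = -7/2 - 11*I/2)
sqrt((104 - 86)*22 + E(n)) = sqrt((104 - 86)*22 + (-7/2 - 11/2*11)) = sqrt(18*22 + (-7/2 - 121/2)) = sqrt(396 - 64) = sqrt(332) = 2*sqrt(83)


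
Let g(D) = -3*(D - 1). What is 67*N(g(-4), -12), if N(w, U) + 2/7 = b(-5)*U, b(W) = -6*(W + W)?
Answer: -337814/7 ≈ -48259.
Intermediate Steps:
b(W) = -12*W
g(D) = 3 - 3*D (g(D) = -3*(-1 + D) = 3 - 3*D)
N(w, U) = -2/7 + 60*U (N(w, U) = -2/7 + (-12*(-5))*U = -2/7 + 60*U)
67*N(g(-4), -12) = 67*(-2/7 + 60*(-12)) = 67*(-2/7 - 720) = 67*(-5042/7) = -337814/7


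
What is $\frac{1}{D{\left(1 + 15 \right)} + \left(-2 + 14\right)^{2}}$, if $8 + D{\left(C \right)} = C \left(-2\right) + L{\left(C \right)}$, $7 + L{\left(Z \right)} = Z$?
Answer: $\frac{1}{113} \approx 0.0088496$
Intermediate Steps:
$L{\left(Z \right)} = -7 + Z$
$D{\left(C \right)} = -15 - C$ ($D{\left(C \right)} = -8 + \left(C \left(-2\right) + \left(-7 + C\right)\right) = -8 - \left(7 + C\right) = -15 - C$)
$\frac{1}{D{\left(1 + 15 \right)} + \left(-2 + 14\right)^{2}} = \frac{1}{\left(-15 - \left(1 + 15\right)\right) + \left(-2 + 14\right)^{2}} = \frac{1}{\left(-15 - 16\right) + 12^{2}} = \frac{1}{\left(-15 - 16\right) + 144} = \frac{1}{-31 + 144} = \frac{1}{113}$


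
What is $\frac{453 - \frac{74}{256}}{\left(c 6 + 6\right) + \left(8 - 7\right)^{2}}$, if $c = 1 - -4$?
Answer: $\frac{57947}{4736} \approx 12.235$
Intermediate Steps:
$c = 5$ ($c = 1 + 4 = 5$)
$\frac{453 - \frac{74}{256}}{\left(c 6 + 6\right) + \left(8 - 7\right)^{2}} = \frac{453 - \frac{74}{256}}{\left(5 \cdot 6 + 6\right) + \left(8 - 7\right)^{2}} = \frac{453 - \frac{37}{128}}{\left(30 + 6\right) + 1^{2}} = \frac{453 - \frac{37}{128}}{36 + 1} = \frac{57947}{128 \cdot 37} = \frac{57947}{128} \cdot \frac{1}{37} = \frac{57947}{4736}$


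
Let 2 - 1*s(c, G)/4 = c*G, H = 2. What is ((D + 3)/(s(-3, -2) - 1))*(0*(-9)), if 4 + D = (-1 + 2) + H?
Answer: 0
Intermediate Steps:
D = -1 (D = -4 + ((-1 + 2) + 2) = -4 + (1 + 2) = -4 + 3 = -1)
s(c, G) = 8 - 4*G*c (s(c, G) = 8 - 4*c*G = 8 - 4*G*c)
((D + 3)/(s(-3, -2) - 1))*(0*(-9)) = ((-1 + 3)/((8 - 4*(-2)*(-3)) - 1))*(0*(-9)) = (2/((8 - 24) - 1))*0 = (2/(-16 - 1))*0 = (2/(-17))*0 = (2*(-1/17))*0 = -2/17*0 = 0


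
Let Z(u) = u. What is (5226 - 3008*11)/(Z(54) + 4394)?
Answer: -13931/2224 ≈ -6.2639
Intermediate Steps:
(5226 - 3008*11)/(Z(54) + 4394) = (5226 - 3008*11)/(54 + 4394) = (5226 - 33088)/4448 = -27862*1/4448 = -13931/2224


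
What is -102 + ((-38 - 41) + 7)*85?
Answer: -6222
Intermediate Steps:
-102 + ((-38 - 41) + 7)*85 = -102 + (-79 + 7)*85 = -102 - 72*85 = -102 - 6120 = -6222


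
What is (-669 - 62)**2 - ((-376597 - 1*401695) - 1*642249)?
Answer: 1954902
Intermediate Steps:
(-669 - 62)**2 - ((-376597 - 1*401695) - 1*642249) = (-731)**2 - ((-376597 - 401695) - 642249) = 534361 - (-778292 - 642249) = 534361 - 1*(-1420541) = 534361 + 1420541 = 1954902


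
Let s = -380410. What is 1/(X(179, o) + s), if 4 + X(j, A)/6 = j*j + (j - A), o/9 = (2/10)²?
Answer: -25/4677904 ≈ -5.3443e-6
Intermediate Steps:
o = 9/25 (o = 9*(2/10)² = 9*(2*(⅒))² = 9*(⅕)² = 9*(1/25) = 9/25 ≈ 0.36000)
X(j, A) = -24 - 6*A + 6*j + 6*j² (X(j, A) = -24 + 6*(j*j + (j - A)) = -24 + 6*(j² + (j - A)) = -24 + 6*(j + j² - A) = -24 + (-6*A + 6*j + 6*j²) = -24 - 6*A + 6*j + 6*j²)
1/(X(179, o) + s) = 1/((-24 - 6*9/25 + 6*179 + 6*179²) - 380410) = 1/((-24 - 54/25 + 1074 + 6*32041) - 380410) = 1/((-24 - 54/25 + 1074 + 192246) - 380410) = 1/(4832346/25 - 380410) = 1/(-4677904/25) = -25/4677904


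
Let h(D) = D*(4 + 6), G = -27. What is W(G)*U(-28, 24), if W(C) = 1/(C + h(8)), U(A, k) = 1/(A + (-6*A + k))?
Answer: 1/8692 ≈ 0.00011505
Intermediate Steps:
U(A, k) = 1/(k - 5*A) (U(A, k) = 1/(A + (k - 6*A)) = 1/(k - 5*A))
h(D) = 10*D (h(D) = D*10 = 10*D)
W(C) = 1/(80 + C) (W(C) = 1/(C + 10*8) = 1/(C + 80) = 1/(80 + C))
W(G)*U(-28, 24) = 1/((80 - 27)*(24 - 5*(-28))) = 1/(53*(24 + 140)) = (1/53)/164 = (1/53)*(1/164) = 1/8692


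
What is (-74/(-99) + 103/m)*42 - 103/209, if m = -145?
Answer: 96973/90915 ≈ 1.0666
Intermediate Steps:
(-74/(-99) + 103/m)*42 - 103/209 = (-74/(-99) + 103/(-145))*42 - 103/209 = (-74*(-1/99) + 103*(-1/145))*42 - 103*1/209 = (74/99 - 103/145)*42 - 103/209 = (533/14355)*42 - 103/209 = 7462/4785 - 103/209 = 96973/90915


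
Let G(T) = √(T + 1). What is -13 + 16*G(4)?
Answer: -13 + 16*√5 ≈ 22.777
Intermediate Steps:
G(T) = √(1 + T)
-13 + 16*G(4) = -13 + 16*√(1 + 4) = -13 + 16*√5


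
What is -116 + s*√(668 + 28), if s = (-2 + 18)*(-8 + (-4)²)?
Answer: -116 + 256*√174 ≈ 3260.9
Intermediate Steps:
s = 128 (s = 16*(-8 + 16) = 16*8 = 128)
-116 + s*√(668 + 28) = -116 + 128*√(668 + 28) = -116 + 128*√696 = -116 + 128*(2*√174) = -116 + 256*√174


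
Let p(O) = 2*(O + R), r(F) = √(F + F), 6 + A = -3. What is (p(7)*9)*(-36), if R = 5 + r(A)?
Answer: -7776 - 1944*I*√2 ≈ -7776.0 - 2749.2*I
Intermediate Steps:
A = -9 (A = -6 - 3 = -9)
r(F) = √2*√F (r(F) = √(2*F) = √2*√F)
R = 5 + 3*I*√2 (R = 5 + √2*√(-9) = 5 + √2*(3*I) = 5 + 3*I*√2 ≈ 5.0 + 4.2426*I)
p(O) = 10 + 2*O + 6*I*√2 (p(O) = 2*(O + (5 + 3*I*√2)) = 2*(5 + O + 3*I*√2) = 10 + 2*O + 6*I*√2)
(p(7)*9)*(-36) = ((10 + 2*7 + 6*I*√2)*9)*(-36) = ((10 + 14 + 6*I*√2)*9)*(-36) = ((24 + 6*I*√2)*9)*(-36) = (216 + 54*I*√2)*(-36) = -7776 - 1944*I*√2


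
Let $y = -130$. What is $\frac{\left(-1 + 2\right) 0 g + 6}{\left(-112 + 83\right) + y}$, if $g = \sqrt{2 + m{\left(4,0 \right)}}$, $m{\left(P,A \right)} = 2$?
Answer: $- \frac{2}{53} \approx -0.037736$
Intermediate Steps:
$g = 2$ ($g = \sqrt{2 + 2} = \sqrt{4} = 2$)
$\frac{\left(-1 + 2\right) 0 g + 6}{\left(-112 + 83\right) + y} = \frac{\left(-1 + 2\right) 0 \cdot 2 + 6}{\left(-112 + 83\right) - 130} = \frac{1 \cdot 0 \cdot 2 + 6}{-29 - 130} = \frac{0 \cdot 2 + 6}{-159} = \left(0 + 6\right) \left(- \frac{1}{159}\right) = 6 \left(- \frac{1}{159}\right) = - \frac{2}{53}$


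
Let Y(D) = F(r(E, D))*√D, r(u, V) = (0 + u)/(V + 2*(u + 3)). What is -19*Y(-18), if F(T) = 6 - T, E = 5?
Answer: -969*I*√2/2 ≈ -685.19*I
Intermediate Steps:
r(u, V) = u/(6 + V + 2*u) (r(u, V) = u/(V + 2*(3 + u)) = u/(V + (6 + 2*u)) = u/(6 + V + 2*u))
Y(D) = √D*(6 - 5/(16 + D)) (Y(D) = (6 - 5/(6 + D + 2*5))*√D = (6 - 5/(6 + D + 10))*√D = (6 - 5/(16 + D))*√D = √D*(6 - 5/(16 + D)))
-19*Y(-18) = -19*√(-18)*(91 + 6*(-18))/(16 - 18) = -19*3*I*√2*(91 - 108)/(-2) = -19*3*I*√2*(-1)*(-17)/2 = -969*I*√2/2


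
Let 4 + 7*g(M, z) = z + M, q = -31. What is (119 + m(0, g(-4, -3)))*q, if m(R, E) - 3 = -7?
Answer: -3565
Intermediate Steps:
g(M, z) = -4/7 + M/7 + z/7 (g(M, z) = -4/7 + (z + M)/7 = -4/7 + (M + z)/7 = -4/7 + (M/7 + z/7) = -4/7 + M/7 + z/7)
m(R, E) = -4 (m(R, E) = 3 - 7 = -4)
(119 + m(0, g(-4, -3)))*q = (119 - 4)*(-31) = 115*(-31) = -3565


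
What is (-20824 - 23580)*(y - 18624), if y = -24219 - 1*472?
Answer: 1923359260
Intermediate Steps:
y = -24691 (y = -24219 - 472 = -24691)
(-20824 - 23580)*(y - 18624) = (-20824 - 23580)*(-24691 - 18624) = -44404*(-43315) = 1923359260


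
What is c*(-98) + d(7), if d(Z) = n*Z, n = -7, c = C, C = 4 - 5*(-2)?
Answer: -1421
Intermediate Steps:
C = 14 (C = 4 + 10 = 14)
c = 14
d(Z) = -7*Z
c*(-98) + d(7) = 14*(-98) - 7*7 = -1372 - 49 = -1421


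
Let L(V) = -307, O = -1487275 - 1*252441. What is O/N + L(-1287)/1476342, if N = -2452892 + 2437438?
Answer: 1284205527247/11407694634 ≈ 112.57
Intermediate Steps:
O = -1739716 (O = -1487275 - 252441 = -1739716)
N = -15454
O/N + L(-1287)/1476342 = -1739716/(-15454) - 307/1476342 = -1739716*(-1/15454) - 307*1/1476342 = 869858/7727 - 307/1476342 = 1284205527247/11407694634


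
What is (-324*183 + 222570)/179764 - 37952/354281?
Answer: 25511944895/31843484842 ≈ 0.80117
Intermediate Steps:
(-324*183 + 222570)/179764 - 37952/354281 = (-59292 + 222570)*(1/179764) - 37952*1/354281 = 163278*(1/179764) - 37952/354281 = 81639/89882 - 37952/354281 = 25511944895/31843484842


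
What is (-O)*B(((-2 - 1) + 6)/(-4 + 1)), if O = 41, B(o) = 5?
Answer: -205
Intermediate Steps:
(-O)*B(((-2 - 1) + 6)/(-4 + 1)) = -1*41*5 = -41*5 = -205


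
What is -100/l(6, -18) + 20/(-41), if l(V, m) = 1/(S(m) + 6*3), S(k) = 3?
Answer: -86120/41 ≈ -2100.5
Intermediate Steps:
l(V, m) = 1/21 (l(V, m) = 1/(3 + 6*3) = 1/(3 + 18) = 1/21)
-100/l(6, -18) + 20/(-41) = -100/1/21 + 20/(-41) = -100*21 + 20*(-1/41) = -2100 - 20/41 = -86120/41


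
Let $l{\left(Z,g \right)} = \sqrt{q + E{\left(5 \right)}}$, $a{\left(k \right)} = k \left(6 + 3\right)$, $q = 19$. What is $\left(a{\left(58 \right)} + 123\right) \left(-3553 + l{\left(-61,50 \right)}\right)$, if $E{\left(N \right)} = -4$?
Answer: $-2291685 + 645 \sqrt{15} \approx -2.2892 \cdot 10^{6}$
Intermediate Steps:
$a{\left(k \right)} = 9 k$ ($a{\left(k \right)} = k 9 = 9 k$)
$l{\left(Z,g \right)} = \sqrt{15}$ ($l{\left(Z,g \right)} = \sqrt{19 - 4} = \sqrt{15}$)
$\left(a{\left(58 \right)} + 123\right) \left(-3553 + l{\left(-61,50 \right)}\right) = \left(9 \cdot 58 + 123\right) \left(-3553 + \sqrt{15}\right) = \left(522 + 123\right) \left(-3553 + \sqrt{15}\right) = 645 \left(-3553 + \sqrt{15}\right) = -2291685 + 645 \sqrt{15}$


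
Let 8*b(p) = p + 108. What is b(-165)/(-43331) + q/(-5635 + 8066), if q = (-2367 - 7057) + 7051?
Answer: -822457137/842701288 ≈ -0.97598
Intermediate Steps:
b(p) = 27/2 + p/8 (b(p) = (p + 108)/8 = (108 + p)/8 = 27/2 + p/8)
q = -2373 (q = -9424 + 7051 = -2373)
b(-165)/(-43331) + q/(-5635 + 8066) = (27/2 + (1/8)*(-165))/(-43331) - 2373/(-5635 + 8066) = (27/2 - 165/8)*(-1/43331) - 2373/2431 = -57/8*(-1/43331) - 2373*1/2431 = 57/346648 - 2373/2431 = -822457137/842701288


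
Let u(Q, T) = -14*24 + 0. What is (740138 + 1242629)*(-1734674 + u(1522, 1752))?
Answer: -3440120572670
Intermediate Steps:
u(Q, T) = -336 (u(Q, T) = -336 + 0 = -336)
(740138 + 1242629)*(-1734674 + u(1522, 1752)) = (740138 + 1242629)*(-1734674 - 336) = 1982767*(-1735010) = -3440120572670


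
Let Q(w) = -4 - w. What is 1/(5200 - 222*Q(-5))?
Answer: 1/4978 ≈ 0.00020088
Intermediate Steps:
1/(5200 - 222*Q(-5)) = 1/(5200 - 222*(-4 - 1*(-5))) = 1/(5200 - 222*(-4 + 5)) = 1/(5200 - 222*1) = 1/(5200 - 222) = 1/4978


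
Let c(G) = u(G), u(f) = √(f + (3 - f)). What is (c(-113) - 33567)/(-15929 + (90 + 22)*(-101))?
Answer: 33567/27241 - √3/27241 ≈ 1.2322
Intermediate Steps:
u(f) = √3
c(G) = √3
(c(-113) - 33567)/(-15929 + (90 + 22)*(-101)) = (√3 - 33567)/(-15929 + (90 + 22)*(-101)) = (-33567 + √3)/(-15929 + 112*(-101)) = (-33567 + √3)/(-15929 - 11312) = (-33567 + √3)/(-27241) = (-33567 + √3)*(-1/27241) = 33567/27241 - √3/27241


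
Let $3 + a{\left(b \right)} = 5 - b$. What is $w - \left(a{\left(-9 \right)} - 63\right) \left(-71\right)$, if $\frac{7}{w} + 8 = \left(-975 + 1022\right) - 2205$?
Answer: $- \frac{7996879}{2166} \approx -3692.0$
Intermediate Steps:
$a{\left(b \right)} = 2 - b$ ($a{\left(b \right)} = -3 - \left(-5 + b\right) = 2 - b$)
$w = - \frac{7}{2166}$ ($w = \frac{7}{-8 + \left(\left(-975 + 1022\right) - 2205\right)} = \frac{7}{-8 + \left(47 - 2205\right)} = \frac{7}{-8 - 2158} = \frac{7}{-2166} = 7 \left(- \frac{1}{2166}\right) = - \frac{7}{2166} \approx -0.0032318$)
$w - \left(a{\left(-9 \right)} - 63\right) \left(-71\right) = - \frac{7}{2166} - \left(\left(2 - -9\right) - 63\right) \left(-71\right) = - \frac{7}{2166} - \left(\left(2 + 9\right) - 63\right) \left(-71\right) = - \frac{7}{2166} - \left(11 - 63\right) \left(-71\right) = - \frac{7}{2166} - \left(-52\right) \left(-71\right) = - \frac{7}{2166} - 3692 = - \frac{7996879}{2166}$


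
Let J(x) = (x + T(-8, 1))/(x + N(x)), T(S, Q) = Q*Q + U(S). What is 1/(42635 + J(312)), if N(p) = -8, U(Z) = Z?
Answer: 304/12961345 ≈ 2.3454e-5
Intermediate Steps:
T(S, Q) = S + Q² (T(S, Q) = Q*Q + S = Q² + S = S + Q²)
J(x) = (-7 + x)/(-8 + x) (J(x) = (x + (-8 + 1²))/(x - 8) = (x + (-8 + 1))/(-8 + x) = (x - 7)/(-8 + x) = (-7 + x)/(-8 + x))
1/(42635 + J(312)) = 1/(42635 + (-7 + 312)/(-8 + 312)) = 1/(42635 + 305/304) = 1/(12961345/304) = 304/12961345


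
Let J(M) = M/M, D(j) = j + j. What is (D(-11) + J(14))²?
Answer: 441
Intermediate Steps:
D(j) = 2*j
J(M) = 1
(D(-11) + J(14))² = (2*(-11) + 1)² = (-22 + 1)² = (-21)² = 441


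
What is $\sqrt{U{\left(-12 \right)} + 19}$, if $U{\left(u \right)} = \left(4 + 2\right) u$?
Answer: $i \sqrt{53} \approx 7.2801 i$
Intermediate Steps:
$U{\left(u \right)} = 6 u$
$\sqrt{U{\left(-12 \right)} + 19} = \sqrt{6 \left(-12\right) + 19} = \sqrt{-72 + 19} = \sqrt{-53} = i \sqrt{53}$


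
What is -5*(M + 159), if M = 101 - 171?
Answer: -445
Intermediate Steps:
M = -70
-5*(M + 159) = -5*(-70 + 159) = -5*89 = -445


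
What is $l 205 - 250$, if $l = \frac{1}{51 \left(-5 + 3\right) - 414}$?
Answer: $- \frac{129205}{516} \approx -250.4$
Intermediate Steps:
$l = - \frac{1}{516}$ ($l = \frac{1}{51 \left(-2\right) - 414} = \frac{1}{-102 - 414} = \frac{1}{-516} = - \frac{1}{516} \approx -0.001938$)
$l 205 - 250 = \left(- \frac{1}{516}\right) 205 - 250 = - \frac{205}{516} - 250 = - \frac{129205}{516}$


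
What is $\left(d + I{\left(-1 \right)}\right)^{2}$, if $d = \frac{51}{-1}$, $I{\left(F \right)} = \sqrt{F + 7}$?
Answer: $\left(51 - \sqrt{6}\right)^{2} \approx 2357.2$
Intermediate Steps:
$I{\left(F \right)} = \sqrt{7 + F}$
$d = -51$ ($d = 51 \left(-1\right) = -51$)
$\left(d + I{\left(-1 \right)}\right)^{2} = \left(-51 + \sqrt{7 - 1}\right)^{2} = \left(-51 + \sqrt{6}\right)^{2}$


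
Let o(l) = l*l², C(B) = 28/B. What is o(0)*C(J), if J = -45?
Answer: 0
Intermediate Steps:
o(l) = l³
o(0)*C(J) = 0³*(28/(-45)) = 0*(28*(-1/45)) = 0*(-28/45) = 0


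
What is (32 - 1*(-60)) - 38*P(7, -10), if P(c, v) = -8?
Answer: 396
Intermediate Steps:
(32 - 1*(-60)) - 38*P(7, -10) = (32 - 1*(-60)) - 38*(-8) = (32 + 60) + 304 = 92 + 304 = 396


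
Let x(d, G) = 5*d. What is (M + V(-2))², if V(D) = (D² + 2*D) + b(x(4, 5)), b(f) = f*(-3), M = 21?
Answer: 1521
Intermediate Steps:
b(f) = -3*f
V(D) = -60 + D² + 2*D (V(D) = (D² + 2*D) - 15*4 = (D² + 2*D) - 3*20 = (D² + 2*D) - 60 = -60 + D² + 2*D)
(M + V(-2))² = (21 + (-60 + (-2)² + 2*(-2)))² = (21 + (-60 + 4 - 4))² = (21 - 60)² = (-39)² = 1521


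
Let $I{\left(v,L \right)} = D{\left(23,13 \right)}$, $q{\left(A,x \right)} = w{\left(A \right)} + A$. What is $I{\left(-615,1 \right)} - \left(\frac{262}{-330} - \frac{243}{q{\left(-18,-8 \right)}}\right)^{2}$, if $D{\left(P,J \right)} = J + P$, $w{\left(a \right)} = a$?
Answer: $\frac{228839}{435600} \approx 0.52534$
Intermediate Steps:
$q{\left(A,x \right)} = 2 A$ ($q{\left(A,x \right)} = A + A = 2 A$)
$I{\left(v,L \right)} = 36$ ($I{\left(v,L \right)} = 13 + 23 = 36$)
$I{\left(-615,1 \right)} - \left(\frac{262}{-330} - \frac{243}{q{\left(-18,-8 \right)}}\right)^{2} = 36 - \left(\frac{262}{-330} - \frac{243}{2 \left(-18\right)}\right)^{2} = 36 - \left(262 \left(- \frac{1}{330}\right) - \frac{243}{-36}\right)^{2} = 36 - \left(- \frac{131}{165} - - \frac{27}{4}\right)^{2} = 36 - \left(- \frac{131}{165} + \frac{27}{4}\right)^{2} = 36 - \left(\frac{3931}{660}\right)^{2} = 36 - \frac{15452761}{435600} = \frac{228839}{435600}$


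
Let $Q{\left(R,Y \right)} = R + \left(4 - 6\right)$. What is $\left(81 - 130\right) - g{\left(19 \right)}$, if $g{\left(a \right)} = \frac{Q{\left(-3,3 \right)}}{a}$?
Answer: $- \frac{926}{19} \approx -48.737$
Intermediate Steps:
$Q{\left(R,Y \right)} = -2 + R$ ($Q{\left(R,Y \right)} = R + \left(4 - 6\right) = R - 2 = -2 + R$)
$g{\left(a \right)} = - \frac{5}{a}$ ($g{\left(a \right)} = \frac{-2 - 3}{a} = - \frac{5}{a}$)
$\left(81 - 130\right) - g{\left(19 \right)} = \left(81 - 130\right) - - \frac{5}{19} = \left(81 - 130\right) - \left(-5\right) \frac{1}{19} = -49 - - \frac{5}{19} = -49 + \frac{5}{19} = - \frac{926}{19}$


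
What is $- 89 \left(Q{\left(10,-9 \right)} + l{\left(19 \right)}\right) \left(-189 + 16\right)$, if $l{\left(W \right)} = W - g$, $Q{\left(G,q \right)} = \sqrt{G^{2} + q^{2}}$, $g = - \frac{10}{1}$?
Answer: $446513 + 15397 \sqrt{181} \approx 6.5366 \cdot 10^{5}$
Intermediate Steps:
$g = -10$ ($g = \left(-10\right) 1 = -10$)
$l{\left(W \right)} = 10 + W$ ($l{\left(W \right)} = W - -10 = W + 10 = 10 + W$)
$- 89 \left(Q{\left(10,-9 \right)} + l{\left(19 \right)}\right) \left(-189 + 16\right) = - 89 \left(\sqrt{10^{2} + \left(-9\right)^{2}} + \left(10 + 19\right)\right) \left(-189 + 16\right) = - 89 \left(\sqrt{100 + 81} + 29\right) \left(-173\right) = - 89 \left(\sqrt{181} + 29\right) \left(-173\right) = - 89 \left(29 + \sqrt{181}\right) \left(-173\right) = - 89 \left(-5017 - 173 \sqrt{181}\right) = 446513 + 15397 \sqrt{181}$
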